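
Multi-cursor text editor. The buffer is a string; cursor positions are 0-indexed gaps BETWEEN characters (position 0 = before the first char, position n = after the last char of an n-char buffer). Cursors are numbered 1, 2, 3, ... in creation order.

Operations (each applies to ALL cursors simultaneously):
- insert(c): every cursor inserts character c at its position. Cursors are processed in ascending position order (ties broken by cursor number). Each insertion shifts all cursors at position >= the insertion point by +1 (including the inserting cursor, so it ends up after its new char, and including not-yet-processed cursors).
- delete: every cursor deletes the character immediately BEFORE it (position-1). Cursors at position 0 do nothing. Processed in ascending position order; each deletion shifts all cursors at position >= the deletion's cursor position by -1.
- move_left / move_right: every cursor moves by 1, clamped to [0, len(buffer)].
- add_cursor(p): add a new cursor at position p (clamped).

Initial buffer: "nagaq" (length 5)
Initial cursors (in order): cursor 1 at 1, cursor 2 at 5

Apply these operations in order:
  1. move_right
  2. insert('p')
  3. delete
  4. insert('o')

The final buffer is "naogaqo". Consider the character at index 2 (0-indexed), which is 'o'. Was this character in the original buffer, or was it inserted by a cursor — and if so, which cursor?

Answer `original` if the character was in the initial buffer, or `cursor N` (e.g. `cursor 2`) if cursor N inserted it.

Answer: cursor 1

Derivation:
After op 1 (move_right): buffer="nagaq" (len 5), cursors c1@2 c2@5, authorship .....
After op 2 (insert('p')): buffer="napgaqp" (len 7), cursors c1@3 c2@7, authorship ..1...2
After op 3 (delete): buffer="nagaq" (len 5), cursors c1@2 c2@5, authorship .....
After op 4 (insert('o')): buffer="naogaqo" (len 7), cursors c1@3 c2@7, authorship ..1...2
Authorship (.=original, N=cursor N): . . 1 . . . 2
Index 2: author = 1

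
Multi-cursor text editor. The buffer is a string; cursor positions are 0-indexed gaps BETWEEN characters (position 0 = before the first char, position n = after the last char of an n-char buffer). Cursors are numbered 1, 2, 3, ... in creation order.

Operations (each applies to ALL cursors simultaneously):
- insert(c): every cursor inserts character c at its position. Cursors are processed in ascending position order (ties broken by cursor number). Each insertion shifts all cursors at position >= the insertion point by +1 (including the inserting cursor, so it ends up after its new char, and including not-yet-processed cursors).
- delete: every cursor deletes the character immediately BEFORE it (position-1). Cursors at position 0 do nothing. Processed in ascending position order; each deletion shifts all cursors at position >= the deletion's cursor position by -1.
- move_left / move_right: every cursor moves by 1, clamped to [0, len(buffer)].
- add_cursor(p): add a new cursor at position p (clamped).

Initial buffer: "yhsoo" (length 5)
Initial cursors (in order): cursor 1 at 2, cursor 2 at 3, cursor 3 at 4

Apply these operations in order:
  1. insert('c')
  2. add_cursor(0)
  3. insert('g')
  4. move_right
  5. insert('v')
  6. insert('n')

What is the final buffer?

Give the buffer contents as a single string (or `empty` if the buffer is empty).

After op 1 (insert('c')): buffer="yhcscoco" (len 8), cursors c1@3 c2@5 c3@7, authorship ..1.2.3.
After op 2 (add_cursor(0)): buffer="yhcscoco" (len 8), cursors c4@0 c1@3 c2@5 c3@7, authorship ..1.2.3.
After op 3 (insert('g')): buffer="gyhcgscgocgo" (len 12), cursors c4@1 c1@5 c2@8 c3@11, authorship 4..11.22.33.
After op 4 (move_right): buffer="gyhcgscgocgo" (len 12), cursors c4@2 c1@6 c2@9 c3@12, authorship 4..11.22.33.
After op 5 (insert('v')): buffer="gyvhcgsvcgovcgov" (len 16), cursors c4@3 c1@8 c2@12 c3@16, authorship 4.4.11.122.233.3
After op 6 (insert('n')): buffer="gyvnhcgsvncgovncgovn" (len 20), cursors c4@4 c1@10 c2@15 c3@20, authorship 4.44.11.1122.2233.33

Answer: gyvnhcgsvncgovncgovn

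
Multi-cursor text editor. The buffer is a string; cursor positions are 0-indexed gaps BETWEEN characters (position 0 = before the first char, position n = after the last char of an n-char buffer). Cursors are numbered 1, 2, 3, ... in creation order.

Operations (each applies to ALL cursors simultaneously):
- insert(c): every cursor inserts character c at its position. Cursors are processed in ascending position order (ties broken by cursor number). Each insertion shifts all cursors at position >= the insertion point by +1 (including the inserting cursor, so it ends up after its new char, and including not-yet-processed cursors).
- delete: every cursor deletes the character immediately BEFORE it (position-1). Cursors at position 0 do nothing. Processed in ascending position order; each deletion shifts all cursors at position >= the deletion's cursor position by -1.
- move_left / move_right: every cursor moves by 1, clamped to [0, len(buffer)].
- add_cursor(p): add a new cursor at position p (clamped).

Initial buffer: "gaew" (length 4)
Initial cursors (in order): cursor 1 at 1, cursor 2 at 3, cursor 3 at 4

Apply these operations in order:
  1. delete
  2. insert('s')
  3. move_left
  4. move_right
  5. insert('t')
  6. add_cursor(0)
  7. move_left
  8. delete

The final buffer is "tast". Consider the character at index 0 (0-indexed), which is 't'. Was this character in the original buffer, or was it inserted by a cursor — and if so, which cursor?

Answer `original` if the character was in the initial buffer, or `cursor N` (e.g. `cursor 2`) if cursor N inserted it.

Answer: cursor 1

Derivation:
After op 1 (delete): buffer="a" (len 1), cursors c1@0 c2@1 c3@1, authorship .
After op 2 (insert('s')): buffer="sass" (len 4), cursors c1@1 c2@4 c3@4, authorship 1.23
After op 3 (move_left): buffer="sass" (len 4), cursors c1@0 c2@3 c3@3, authorship 1.23
After op 4 (move_right): buffer="sass" (len 4), cursors c1@1 c2@4 c3@4, authorship 1.23
After op 5 (insert('t')): buffer="stasstt" (len 7), cursors c1@2 c2@7 c3@7, authorship 11.2323
After op 6 (add_cursor(0)): buffer="stasstt" (len 7), cursors c4@0 c1@2 c2@7 c3@7, authorship 11.2323
After op 7 (move_left): buffer="stasstt" (len 7), cursors c4@0 c1@1 c2@6 c3@6, authorship 11.2323
After op 8 (delete): buffer="tast" (len 4), cursors c1@0 c4@0 c2@3 c3@3, authorship 1.23
Authorship (.=original, N=cursor N): 1 . 2 3
Index 0: author = 1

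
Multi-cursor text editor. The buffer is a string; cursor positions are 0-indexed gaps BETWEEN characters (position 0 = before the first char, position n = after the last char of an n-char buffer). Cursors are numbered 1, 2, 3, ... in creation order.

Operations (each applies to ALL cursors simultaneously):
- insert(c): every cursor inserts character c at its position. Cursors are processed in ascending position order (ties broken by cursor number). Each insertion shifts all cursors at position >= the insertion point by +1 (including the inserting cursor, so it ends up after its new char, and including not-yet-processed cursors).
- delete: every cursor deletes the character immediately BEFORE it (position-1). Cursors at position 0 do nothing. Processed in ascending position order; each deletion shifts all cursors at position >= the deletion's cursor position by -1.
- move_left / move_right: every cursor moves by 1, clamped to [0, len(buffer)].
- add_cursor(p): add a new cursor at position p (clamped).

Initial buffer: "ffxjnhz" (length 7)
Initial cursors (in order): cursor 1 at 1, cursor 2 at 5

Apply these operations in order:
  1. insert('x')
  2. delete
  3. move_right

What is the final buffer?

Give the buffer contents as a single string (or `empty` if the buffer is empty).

After op 1 (insert('x')): buffer="fxfxjnxhz" (len 9), cursors c1@2 c2@7, authorship .1....2..
After op 2 (delete): buffer="ffxjnhz" (len 7), cursors c1@1 c2@5, authorship .......
After op 3 (move_right): buffer="ffxjnhz" (len 7), cursors c1@2 c2@6, authorship .......

Answer: ffxjnhz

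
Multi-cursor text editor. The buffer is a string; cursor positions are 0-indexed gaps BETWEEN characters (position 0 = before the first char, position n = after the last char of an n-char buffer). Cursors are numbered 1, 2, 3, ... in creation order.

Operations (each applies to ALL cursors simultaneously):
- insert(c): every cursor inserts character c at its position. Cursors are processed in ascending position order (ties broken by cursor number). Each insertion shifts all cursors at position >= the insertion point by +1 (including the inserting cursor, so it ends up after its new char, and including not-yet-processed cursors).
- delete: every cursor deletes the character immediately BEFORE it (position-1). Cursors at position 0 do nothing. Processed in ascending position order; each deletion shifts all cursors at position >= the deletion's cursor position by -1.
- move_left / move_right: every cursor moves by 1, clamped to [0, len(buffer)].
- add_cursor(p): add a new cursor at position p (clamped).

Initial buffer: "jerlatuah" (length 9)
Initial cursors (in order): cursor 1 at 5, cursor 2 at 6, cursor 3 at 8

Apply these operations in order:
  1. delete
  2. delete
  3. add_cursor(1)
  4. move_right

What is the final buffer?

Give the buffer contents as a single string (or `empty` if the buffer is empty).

Answer: jeh

Derivation:
After op 1 (delete): buffer="jerluh" (len 6), cursors c1@4 c2@4 c3@5, authorship ......
After op 2 (delete): buffer="jeh" (len 3), cursors c1@2 c2@2 c3@2, authorship ...
After op 3 (add_cursor(1)): buffer="jeh" (len 3), cursors c4@1 c1@2 c2@2 c3@2, authorship ...
After op 4 (move_right): buffer="jeh" (len 3), cursors c4@2 c1@3 c2@3 c3@3, authorship ...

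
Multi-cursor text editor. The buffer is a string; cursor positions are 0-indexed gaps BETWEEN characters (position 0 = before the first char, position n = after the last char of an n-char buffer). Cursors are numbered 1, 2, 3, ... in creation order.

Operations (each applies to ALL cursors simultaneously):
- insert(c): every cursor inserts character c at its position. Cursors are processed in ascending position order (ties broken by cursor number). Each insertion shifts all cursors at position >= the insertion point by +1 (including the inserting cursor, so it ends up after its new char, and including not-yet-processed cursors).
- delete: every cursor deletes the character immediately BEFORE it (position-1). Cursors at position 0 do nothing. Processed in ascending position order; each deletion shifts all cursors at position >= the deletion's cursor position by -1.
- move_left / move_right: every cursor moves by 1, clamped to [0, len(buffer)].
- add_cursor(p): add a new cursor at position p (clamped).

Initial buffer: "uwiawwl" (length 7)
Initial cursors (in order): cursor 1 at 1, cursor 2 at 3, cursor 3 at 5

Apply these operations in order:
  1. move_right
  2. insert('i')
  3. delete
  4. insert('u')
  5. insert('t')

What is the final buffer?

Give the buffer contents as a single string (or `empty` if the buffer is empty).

Answer: uwutiautwwutl

Derivation:
After op 1 (move_right): buffer="uwiawwl" (len 7), cursors c1@2 c2@4 c3@6, authorship .......
After op 2 (insert('i')): buffer="uwiiaiwwil" (len 10), cursors c1@3 c2@6 c3@9, authorship ..1..2..3.
After op 3 (delete): buffer="uwiawwl" (len 7), cursors c1@2 c2@4 c3@6, authorship .......
After op 4 (insert('u')): buffer="uwuiauwwul" (len 10), cursors c1@3 c2@6 c3@9, authorship ..1..2..3.
After op 5 (insert('t')): buffer="uwutiautwwutl" (len 13), cursors c1@4 c2@8 c3@12, authorship ..11..22..33.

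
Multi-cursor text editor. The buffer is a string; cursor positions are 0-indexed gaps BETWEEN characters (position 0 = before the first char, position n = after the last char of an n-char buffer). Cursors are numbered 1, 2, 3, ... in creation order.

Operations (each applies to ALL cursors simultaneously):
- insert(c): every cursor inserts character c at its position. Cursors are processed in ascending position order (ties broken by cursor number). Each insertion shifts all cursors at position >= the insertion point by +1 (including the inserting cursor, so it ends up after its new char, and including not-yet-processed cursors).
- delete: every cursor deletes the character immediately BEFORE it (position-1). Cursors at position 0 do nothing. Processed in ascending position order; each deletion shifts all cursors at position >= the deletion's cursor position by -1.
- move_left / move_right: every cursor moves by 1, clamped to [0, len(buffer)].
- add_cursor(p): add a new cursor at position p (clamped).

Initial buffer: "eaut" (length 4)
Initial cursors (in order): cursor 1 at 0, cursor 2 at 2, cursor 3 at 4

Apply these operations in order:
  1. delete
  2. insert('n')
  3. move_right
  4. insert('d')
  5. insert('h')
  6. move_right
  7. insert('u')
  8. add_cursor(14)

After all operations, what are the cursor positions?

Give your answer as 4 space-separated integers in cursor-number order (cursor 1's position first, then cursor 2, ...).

Answer: 6 11 14 14

Derivation:
After op 1 (delete): buffer="eu" (len 2), cursors c1@0 c2@1 c3@2, authorship ..
After op 2 (insert('n')): buffer="nenun" (len 5), cursors c1@1 c2@3 c3@5, authorship 1.2.3
After op 3 (move_right): buffer="nenun" (len 5), cursors c1@2 c2@4 c3@5, authorship 1.2.3
After op 4 (insert('d')): buffer="nednudnd" (len 8), cursors c1@3 c2@6 c3@8, authorship 1.12.233
After op 5 (insert('h')): buffer="nedhnudhndh" (len 11), cursors c1@4 c2@8 c3@11, authorship 1.112.22333
After op 6 (move_right): buffer="nedhnudhndh" (len 11), cursors c1@5 c2@9 c3@11, authorship 1.112.22333
After op 7 (insert('u')): buffer="nedhnuudhnudhu" (len 14), cursors c1@6 c2@11 c3@14, authorship 1.1121.2232333
After op 8 (add_cursor(14)): buffer="nedhnuudhnudhu" (len 14), cursors c1@6 c2@11 c3@14 c4@14, authorship 1.1121.2232333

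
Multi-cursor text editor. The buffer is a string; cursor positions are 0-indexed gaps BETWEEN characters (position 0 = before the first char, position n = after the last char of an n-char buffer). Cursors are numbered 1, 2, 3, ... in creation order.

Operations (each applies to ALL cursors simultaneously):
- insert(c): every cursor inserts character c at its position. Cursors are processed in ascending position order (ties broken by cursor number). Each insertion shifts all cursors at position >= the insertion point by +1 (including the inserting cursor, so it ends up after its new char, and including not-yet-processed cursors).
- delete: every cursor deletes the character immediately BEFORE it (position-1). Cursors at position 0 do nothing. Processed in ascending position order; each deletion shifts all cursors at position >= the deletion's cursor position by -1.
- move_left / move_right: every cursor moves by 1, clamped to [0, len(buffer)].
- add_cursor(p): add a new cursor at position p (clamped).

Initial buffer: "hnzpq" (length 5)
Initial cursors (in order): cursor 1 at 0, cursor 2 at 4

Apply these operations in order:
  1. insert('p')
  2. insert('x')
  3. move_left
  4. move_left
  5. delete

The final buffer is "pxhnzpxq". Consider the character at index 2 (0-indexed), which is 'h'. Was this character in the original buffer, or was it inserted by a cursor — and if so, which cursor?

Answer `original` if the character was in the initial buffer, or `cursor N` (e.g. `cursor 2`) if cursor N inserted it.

After op 1 (insert('p')): buffer="phnzppq" (len 7), cursors c1@1 c2@6, authorship 1....2.
After op 2 (insert('x')): buffer="pxhnzppxq" (len 9), cursors c1@2 c2@8, authorship 11....22.
After op 3 (move_left): buffer="pxhnzppxq" (len 9), cursors c1@1 c2@7, authorship 11....22.
After op 4 (move_left): buffer="pxhnzppxq" (len 9), cursors c1@0 c2@6, authorship 11....22.
After op 5 (delete): buffer="pxhnzpxq" (len 8), cursors c1@0 c2@5, authorship 11...22.
Authorship (.=original, N=cursor N): 1 1 . . . 2 2 .
Index 2: author = original

Answer: original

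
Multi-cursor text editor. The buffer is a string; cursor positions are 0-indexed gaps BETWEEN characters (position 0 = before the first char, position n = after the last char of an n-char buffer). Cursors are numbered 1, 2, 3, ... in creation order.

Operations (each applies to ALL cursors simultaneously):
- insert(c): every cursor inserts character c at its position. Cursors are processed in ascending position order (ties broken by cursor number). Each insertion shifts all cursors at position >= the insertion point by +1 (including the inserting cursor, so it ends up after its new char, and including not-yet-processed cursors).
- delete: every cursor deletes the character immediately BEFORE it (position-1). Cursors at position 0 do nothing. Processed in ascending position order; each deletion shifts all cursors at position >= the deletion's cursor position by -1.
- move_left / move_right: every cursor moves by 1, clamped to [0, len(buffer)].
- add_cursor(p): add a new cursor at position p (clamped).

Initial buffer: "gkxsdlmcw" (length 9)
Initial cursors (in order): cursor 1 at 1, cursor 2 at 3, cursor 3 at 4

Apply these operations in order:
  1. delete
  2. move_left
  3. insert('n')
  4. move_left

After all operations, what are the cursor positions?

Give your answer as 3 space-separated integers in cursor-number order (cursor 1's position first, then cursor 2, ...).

After op 1 (delete): buffer="kdlmcw" (len 6), cursors c1@0 c2@1 c3@1, authorship ......
After op 2 (move_left): buffer="kdlmcw" (len 6), cursors c1@0 c2@0 c3@0, authorship ......
After op 3 (insert('n')): buffer="nnnkdlmcw" (len 9), cursors c1@3 c2@3 c3@3, authorship 123......
After op 4 (move_left): buffer="nnnkdlmcw" (len 9), cursors c1@2 c2@2 c3@2, authorship 123......

Answer: 2 2 2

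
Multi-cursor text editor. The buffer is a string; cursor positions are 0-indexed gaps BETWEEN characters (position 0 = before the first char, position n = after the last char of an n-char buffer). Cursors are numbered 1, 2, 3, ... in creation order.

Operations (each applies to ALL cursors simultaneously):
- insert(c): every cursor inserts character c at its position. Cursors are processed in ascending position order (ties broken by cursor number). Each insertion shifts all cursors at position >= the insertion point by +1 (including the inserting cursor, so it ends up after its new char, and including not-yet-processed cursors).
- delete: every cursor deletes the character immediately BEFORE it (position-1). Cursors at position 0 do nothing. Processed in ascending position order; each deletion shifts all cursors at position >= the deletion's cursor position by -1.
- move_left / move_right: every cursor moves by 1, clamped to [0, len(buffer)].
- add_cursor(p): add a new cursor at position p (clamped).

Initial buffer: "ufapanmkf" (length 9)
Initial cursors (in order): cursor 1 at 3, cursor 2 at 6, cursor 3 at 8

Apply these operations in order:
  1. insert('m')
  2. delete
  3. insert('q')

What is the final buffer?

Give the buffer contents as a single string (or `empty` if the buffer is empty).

After op 1 (insert('m')): buffer="ufampanmmkmf" (len 12), cursors c1@4 c2@8 c3@11, authorship ...1...2..3.
After op 2 (delete): buffer="ufapanmkf" (len 9), cursors c1@3 c2@6 c3@8, authorship .........
After op 3 (insert('q')): buffer="ufaqpanqmkqf" (len 12), cursors c1@4 c2@8 c3@11, authorship ...1...2..3.

Answer: ufaqpanqmkqf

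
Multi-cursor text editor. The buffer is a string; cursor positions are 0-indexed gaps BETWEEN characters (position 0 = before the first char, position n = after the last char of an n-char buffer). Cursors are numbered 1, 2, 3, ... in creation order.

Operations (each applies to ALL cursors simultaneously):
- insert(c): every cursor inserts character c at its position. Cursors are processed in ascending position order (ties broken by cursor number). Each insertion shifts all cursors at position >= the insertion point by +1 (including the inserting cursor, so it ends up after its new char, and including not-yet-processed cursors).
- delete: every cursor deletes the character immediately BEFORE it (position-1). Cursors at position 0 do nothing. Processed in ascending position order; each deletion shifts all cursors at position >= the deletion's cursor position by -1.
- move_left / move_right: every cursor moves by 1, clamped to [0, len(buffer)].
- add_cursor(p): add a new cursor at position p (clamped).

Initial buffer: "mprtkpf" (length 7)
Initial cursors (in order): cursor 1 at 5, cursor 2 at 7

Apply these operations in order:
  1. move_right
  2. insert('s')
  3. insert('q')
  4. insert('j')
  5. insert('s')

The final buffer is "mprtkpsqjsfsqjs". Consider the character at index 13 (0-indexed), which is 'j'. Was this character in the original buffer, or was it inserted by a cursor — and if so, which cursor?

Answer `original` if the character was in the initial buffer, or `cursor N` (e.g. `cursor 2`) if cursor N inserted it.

Answer: cursor 2

Derivation:
After op 1 (move_right): buffer="mprtkpf" (len 7), cursors c1@6 c2@7, authorship .......
After op 2 (insert('s')): buffer="mprtkpsfs" (len 9), cursors c1@7 c2@9, authorship ......1.2
After op 3 (insert('q')): buffer="mprtkpsqfsq" (len 11), cursors c1@8 c2@11, authorship ......11.22
After op 4 (insert('j')): buffer="mprtkpsqjfsqj" (len 13), cursors c1@9 c2@13, authorship ......111.222
After op 5 (insert('s')): buffer="mprtkpsqjsfsqjs" (len 15), cursors c1@10 c2@15, authorship ......1111.2222
Authorship (.=original, N=cursor N): . . . . . . 1 1 1 1 . 2 2 2 2
Index 13: author = 2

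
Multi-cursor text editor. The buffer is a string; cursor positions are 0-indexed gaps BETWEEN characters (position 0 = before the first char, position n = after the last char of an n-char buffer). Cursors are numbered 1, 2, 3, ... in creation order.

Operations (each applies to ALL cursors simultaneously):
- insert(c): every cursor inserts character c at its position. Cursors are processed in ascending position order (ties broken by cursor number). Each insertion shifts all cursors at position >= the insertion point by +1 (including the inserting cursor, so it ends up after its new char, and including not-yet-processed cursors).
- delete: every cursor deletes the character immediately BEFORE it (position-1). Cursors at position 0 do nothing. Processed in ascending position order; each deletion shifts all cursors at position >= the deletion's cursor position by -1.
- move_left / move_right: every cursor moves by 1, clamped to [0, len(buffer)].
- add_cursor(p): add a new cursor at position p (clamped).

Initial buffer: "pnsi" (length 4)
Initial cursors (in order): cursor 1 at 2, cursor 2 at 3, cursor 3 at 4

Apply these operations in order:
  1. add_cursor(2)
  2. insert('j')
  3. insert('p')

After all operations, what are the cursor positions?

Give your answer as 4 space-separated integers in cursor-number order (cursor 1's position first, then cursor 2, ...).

After op 1 (add_cursor(2)): buffer="pnsi" (len 4), cursors c1@2 c4@2 c2@3 c3@4, authorship ....
After op 2 (insert('j')): buffer="pnjjsjij" (len 8), cursors c1@4 c4@4 c2@6 c3@8, authorship ..14.2.3
After op 3 (insert('p')): buffer="pnjjppsjpijp" (len 12), cursors c1@6 c4@6 c2@9 c3@12, authorship ..1414.22.33

Answer: 6 9 12 6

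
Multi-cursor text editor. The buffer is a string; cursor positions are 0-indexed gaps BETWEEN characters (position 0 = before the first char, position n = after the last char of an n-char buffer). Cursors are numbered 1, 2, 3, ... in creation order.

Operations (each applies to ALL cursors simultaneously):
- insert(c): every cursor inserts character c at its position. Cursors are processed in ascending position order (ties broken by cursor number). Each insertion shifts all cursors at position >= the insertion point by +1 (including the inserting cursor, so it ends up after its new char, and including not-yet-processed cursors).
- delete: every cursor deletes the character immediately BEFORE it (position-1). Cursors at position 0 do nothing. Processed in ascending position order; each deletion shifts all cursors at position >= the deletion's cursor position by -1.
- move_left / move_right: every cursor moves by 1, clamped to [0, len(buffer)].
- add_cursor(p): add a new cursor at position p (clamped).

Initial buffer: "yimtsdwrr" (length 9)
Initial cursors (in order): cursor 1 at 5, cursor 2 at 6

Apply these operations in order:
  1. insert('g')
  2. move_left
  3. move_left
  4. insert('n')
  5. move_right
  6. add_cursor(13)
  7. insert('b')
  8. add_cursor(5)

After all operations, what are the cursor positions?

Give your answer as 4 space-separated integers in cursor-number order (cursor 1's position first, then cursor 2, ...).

After op 1 (insert('g')): buffer="yimtsgdgwrr" (len 11), cursors c1@6 c2@8, authorship .....1.2...
After op 2 (move_left): buffer="yimtsgdgwrr" (len 11), cursors c1@5 c2@7, authorship .....1.2...
After op 3 (move_left): buffer="yimtsgdgwrr" (len 11), cursors c1@4 c2@6, authorship .....1.2...
After op 4 (insert('n')): buffer="yimtnsgndgwrr" (len 13), cursors c1@5 c2@8, authorship ....1.12.2...
After op 5 (move_right): buffer="yimtnsgndgwrr" (len 13), cursors c1@6 c2@9, authorship ....1.12.2...
After op 6 (add_cursor(13)): buffer="yimtnsgndgwrr" (len 13), cursors c1@6 c2@9 c3@13, authorship ....1.12.2...
After op 7 (insert('b')): buffer="yimtnsbgndbgwrrb" (len 16), cursors c1@7 c2@11 c3@16, authorship ....1.112.22...3
After op 8 (add_cursor(5)): buffer="yimtnsbgndbgwrrb" (len 16), cursors c4@5 c1@7 c2@11 c3@16, authorship ....1.112.22...3

Answer: 7 11 16 5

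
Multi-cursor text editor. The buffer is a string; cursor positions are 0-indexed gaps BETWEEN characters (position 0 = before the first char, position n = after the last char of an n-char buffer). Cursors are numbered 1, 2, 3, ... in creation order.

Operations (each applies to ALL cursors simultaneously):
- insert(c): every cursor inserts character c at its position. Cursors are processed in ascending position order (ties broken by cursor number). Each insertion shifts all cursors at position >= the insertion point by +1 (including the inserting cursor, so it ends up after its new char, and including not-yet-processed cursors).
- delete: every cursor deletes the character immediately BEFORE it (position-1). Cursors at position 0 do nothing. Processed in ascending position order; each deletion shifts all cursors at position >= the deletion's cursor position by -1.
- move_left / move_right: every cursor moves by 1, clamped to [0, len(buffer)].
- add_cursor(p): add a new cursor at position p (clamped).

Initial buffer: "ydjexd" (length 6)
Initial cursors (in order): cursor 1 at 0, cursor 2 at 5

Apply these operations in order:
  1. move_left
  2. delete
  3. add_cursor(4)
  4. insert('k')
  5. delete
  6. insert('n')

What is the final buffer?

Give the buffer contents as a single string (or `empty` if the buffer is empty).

Answer: nydjnxnd

Derivation:
After op 1 (move_left): buffer="ydjexd" (len 6), cursors c1@0 c2@4, authorship ......
After op 2 (delete): buffer="ydjxd" (len 5), cursors c1@0 c2@3, authorship .....
After op 3 (add_cursor(4)): buffer="ydjxd" (len 5), cursors c1@0 c2@3 c3@4, authorship .....
After op 4 (insert('k')): buffer="kydjkxkd" (len 8), cursors c1@1 c2@5 c3@7, authorship 1...2.3.
After op 5 (delete): buffer="ydjxd" (len 5), cursors c1@0 c2@3 c3@4, authorship .....
After op 6 (insert('n')): buffer="nydjnxnd" (len 8), cursors c1@1 c2@5 c3@7, authorship 1...2.3.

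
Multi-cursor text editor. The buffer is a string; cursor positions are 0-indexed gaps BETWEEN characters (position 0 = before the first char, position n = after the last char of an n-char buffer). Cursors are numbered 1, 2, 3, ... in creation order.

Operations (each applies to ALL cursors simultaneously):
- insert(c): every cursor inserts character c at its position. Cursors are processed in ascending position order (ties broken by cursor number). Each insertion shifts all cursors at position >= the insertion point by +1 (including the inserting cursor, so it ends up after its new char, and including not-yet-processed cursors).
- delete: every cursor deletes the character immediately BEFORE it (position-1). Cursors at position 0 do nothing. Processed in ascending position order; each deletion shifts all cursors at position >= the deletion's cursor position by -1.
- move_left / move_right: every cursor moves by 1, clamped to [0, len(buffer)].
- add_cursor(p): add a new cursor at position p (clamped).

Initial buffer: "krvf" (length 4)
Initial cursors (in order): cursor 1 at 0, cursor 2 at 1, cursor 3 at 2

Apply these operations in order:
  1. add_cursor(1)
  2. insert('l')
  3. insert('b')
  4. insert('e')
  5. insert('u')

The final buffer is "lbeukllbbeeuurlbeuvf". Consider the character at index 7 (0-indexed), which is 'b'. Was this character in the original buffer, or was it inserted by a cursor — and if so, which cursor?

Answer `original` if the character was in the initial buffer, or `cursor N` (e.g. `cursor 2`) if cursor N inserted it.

Answer: cursor 2

Derivation:
After op 1 (add_cursor(1)): buffer="krvf" (len 4), cursors c1@0 c2@1 c4@1 c3@2, authorship ....
After op 2 (insert('l')): buffer="lkllrlvf" (len 8), cursors c1@1 c2@4 c4@4 c3@6, authorship 1.24.3..
After op 3 (insert('b')): buffer="lbkllbbrlbvf" (len 12), cursors c1@2 c2@7 c4@7 c3@10, authorship 11.2424.33..
After op 4 (insert('e')): buffer="lbekllbbeerlbevf" (len 16), cursors c1@3 c2@10 c4@10 c3@14, authorship 111.242424.333..
After op 5 (insert('u')): buffer="lbeukllbbeeuurlbeuvf" (len 20), cursors c1@4 c2@13 c4@13 c3@18, authorship 1111.24242424.3333..
Authorship (.=original, N=cursor N): 1 1 1 1 . 2 4 2 4 2 4 2 4 . 3 3 3 3 . .
Index 7: author = 2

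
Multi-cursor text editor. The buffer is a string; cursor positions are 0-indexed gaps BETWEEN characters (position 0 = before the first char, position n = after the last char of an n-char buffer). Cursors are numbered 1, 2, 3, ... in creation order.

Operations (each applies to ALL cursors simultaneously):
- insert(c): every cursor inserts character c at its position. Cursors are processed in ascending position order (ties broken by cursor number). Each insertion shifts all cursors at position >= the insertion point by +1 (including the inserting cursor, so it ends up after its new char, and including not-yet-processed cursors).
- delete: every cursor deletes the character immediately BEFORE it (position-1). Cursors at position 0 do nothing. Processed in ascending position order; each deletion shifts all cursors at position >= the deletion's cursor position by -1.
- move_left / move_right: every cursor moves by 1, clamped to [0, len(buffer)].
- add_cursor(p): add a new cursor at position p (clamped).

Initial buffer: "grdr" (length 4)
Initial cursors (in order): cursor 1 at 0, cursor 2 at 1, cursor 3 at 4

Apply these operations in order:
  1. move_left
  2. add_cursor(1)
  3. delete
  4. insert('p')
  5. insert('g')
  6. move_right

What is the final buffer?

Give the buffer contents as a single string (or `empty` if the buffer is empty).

After op 1 (move_left): buffer="grdr" (len 4), cursors c1@0 c2@0 c3@3, authorship ....
After op 2 (add_cursor(1)): buffer="grdr" (len 4), cursors c1@0 c2@0 c4@1 c3@3, authorship ....
After op 3 (delete): buffer="rr" (len 2), cursors c1@0 c2@0 c4@0 c3@1, authorship ..
After op 4 (insert('p')): buffer="ppprpr" (len 6), cursors c1@3 c2@3 c4@3 c3@5, authorship 124.3.
After op 5 (insert('g')): buffer="pppgggrpgr" (len 10), cursors c1@6 c2@6 c4@6 c3@9, authorship 124124.33.
After op 6 (move_right): buffer="pppgggrpgr" (len 10), cursors c1@7 c2@7 c4@7 c3@10, authorship 124124.33.

Answer: pppgggrpgr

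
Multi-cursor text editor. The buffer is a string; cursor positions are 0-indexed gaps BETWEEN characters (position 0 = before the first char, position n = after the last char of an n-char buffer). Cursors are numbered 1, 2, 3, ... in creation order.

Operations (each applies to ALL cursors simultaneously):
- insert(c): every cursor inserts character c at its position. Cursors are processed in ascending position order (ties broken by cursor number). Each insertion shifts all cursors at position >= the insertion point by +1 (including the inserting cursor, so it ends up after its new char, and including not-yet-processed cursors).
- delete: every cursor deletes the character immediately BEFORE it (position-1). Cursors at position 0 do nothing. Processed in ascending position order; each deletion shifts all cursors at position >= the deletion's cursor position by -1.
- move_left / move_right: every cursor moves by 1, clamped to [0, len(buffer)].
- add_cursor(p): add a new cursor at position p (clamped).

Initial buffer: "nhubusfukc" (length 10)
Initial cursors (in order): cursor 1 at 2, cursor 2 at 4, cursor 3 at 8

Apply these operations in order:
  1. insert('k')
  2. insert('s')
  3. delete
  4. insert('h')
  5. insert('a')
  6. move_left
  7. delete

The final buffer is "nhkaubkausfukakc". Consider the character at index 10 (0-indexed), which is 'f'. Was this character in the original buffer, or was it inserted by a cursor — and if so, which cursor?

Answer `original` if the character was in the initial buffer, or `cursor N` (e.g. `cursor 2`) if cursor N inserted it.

After op 1 (insert('k')): buffer="nhkubkusfukkc" (len 13), cursors c1@3 c2@6 c3@11, authorship ..1..2....3..
After op 2 (insert('s')): buffer="nhksubksusfukskc" (len 16), cursors c1@4 c2@8 c3@14, authorship ..11..22....33..
After op 3 (delete): buffer="nhkubkusfukkc" (len 13), cursors c1@3 c2@6 c3@11, authorship ..1..2....3..
After op 4 (insert('h')): buffer="nhkhubkhusfukhkc" (len 16), cursors c1@4 c2@8 c3@14, authorship ..11..22....33..
After op 5 (insert('a')): buffer="nhkhaubkhausfukhakc" (len 19), cursors c1@5 c2@10 c3@17, authorship ..111..222....333..
After op 6 (move_left): buffer="nhkhaubkhausfukhakc" (len 19), cursors c1@4 c2@9 c3@16, authorship ..111..222....333..
After op 7 (delete): buffer="nhkaubkausfukakc" (len 16), cursors c1@3 c2@7 c3@13, authorship ..11..22....33..
Authorship (.=original, N=cursor N): . . 1 1 . . 2 2 . . . . 3 3 . .
Index 10: author = original

Answer: original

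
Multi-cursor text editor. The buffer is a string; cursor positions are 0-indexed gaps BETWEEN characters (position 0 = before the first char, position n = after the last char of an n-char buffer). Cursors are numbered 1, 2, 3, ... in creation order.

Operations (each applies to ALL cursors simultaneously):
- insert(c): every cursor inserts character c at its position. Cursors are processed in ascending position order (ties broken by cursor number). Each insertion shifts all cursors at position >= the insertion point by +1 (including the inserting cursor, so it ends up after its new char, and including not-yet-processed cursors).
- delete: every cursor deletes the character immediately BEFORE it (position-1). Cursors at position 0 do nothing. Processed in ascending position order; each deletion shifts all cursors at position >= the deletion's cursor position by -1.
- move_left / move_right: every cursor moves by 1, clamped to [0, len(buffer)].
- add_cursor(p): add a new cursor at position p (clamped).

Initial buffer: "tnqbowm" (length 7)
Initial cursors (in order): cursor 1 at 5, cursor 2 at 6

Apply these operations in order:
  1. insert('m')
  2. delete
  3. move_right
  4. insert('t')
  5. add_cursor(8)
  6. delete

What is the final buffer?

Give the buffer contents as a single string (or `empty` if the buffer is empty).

Answer: tnqbow

Derivation:
After op 1 (insert('m')): buffer="tnqbomwmm" (len 9), cursors c1@6 c2@8, authorship .....1.2.
After op 2 (delete): buffer="tnqbowm" (len 7), cursors c1@5 c2@6, authorship .......
After op 3 (move_right): buffer="tnqbowm" (len 7), cursors c1@6 c2@7, authorship .......
After op 4 (insert('t')): buffer="tnqbowtmt" (len 9), cursors c1@7 c2@9, authorship ......1.2
After op 5 (add_cursor(8)): buffer="tnqbowtmt" (len 9), cursors c1@7 c3@8 c2@9, authorship ......1.2
After op 6 (delete): buffer="tnqbow" (len 6), cursors c1@6 c2@6 c3@6, authorship ......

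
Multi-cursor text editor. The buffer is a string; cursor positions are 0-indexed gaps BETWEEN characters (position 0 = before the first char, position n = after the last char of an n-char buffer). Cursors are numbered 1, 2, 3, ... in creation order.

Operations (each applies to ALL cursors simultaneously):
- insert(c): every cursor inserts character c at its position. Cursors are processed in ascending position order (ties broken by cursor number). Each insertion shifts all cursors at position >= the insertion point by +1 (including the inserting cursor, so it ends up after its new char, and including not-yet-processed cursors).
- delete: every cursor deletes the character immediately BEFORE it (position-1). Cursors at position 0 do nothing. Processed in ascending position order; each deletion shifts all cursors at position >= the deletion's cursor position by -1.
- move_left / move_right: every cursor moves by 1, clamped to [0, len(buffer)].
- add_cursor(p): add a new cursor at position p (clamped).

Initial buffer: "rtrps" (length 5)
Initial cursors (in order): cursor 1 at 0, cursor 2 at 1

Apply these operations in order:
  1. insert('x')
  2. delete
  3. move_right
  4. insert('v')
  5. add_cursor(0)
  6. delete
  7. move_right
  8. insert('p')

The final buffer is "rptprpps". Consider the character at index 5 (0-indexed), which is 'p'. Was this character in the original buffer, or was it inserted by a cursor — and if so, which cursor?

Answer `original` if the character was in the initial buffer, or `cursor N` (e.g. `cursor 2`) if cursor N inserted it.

Answer: cursor 2

Derivation:
After op 1 (insert('x')): buffer="xrxtrps" (len 7), cursors c1@1 c2@3, authorship 1.2....
After op 2 (delete): buffer="rtrps" (len 5), cursors c1@0 c2@1, authorship .....
After op 3 (move_right): buffer="rtrps" (len 5), cursors c1@1 c2@2, authorship .....
After op 4 (insert('v')): buffer="rvtvrps" (len 7), cursors c1@2 c2@4, authorship .1.2...
After op 5 (add_cursor(0)): buffer="rvtvrps" (len 7), cursors c3@0 c1@2 c2@4, authorship .1.2...
After op 6 (delete): buffer="rtrps" (len 5), cursors c3@0 c1@1 c2@2, authorship .....
After op 7 (move_right): buffer="rtrps" (len 5), cursors c3@1 c1@2 c2@3, authorship .....
After op 8 (insert('p')): buffer="rptprpps" (len 8), cursors c3@2 c1@4 c2@6, authorship .3.1.2..
Authorship (.=original, N=cursor N): . 3 . 1 . 2 . .
Index 5: author = 2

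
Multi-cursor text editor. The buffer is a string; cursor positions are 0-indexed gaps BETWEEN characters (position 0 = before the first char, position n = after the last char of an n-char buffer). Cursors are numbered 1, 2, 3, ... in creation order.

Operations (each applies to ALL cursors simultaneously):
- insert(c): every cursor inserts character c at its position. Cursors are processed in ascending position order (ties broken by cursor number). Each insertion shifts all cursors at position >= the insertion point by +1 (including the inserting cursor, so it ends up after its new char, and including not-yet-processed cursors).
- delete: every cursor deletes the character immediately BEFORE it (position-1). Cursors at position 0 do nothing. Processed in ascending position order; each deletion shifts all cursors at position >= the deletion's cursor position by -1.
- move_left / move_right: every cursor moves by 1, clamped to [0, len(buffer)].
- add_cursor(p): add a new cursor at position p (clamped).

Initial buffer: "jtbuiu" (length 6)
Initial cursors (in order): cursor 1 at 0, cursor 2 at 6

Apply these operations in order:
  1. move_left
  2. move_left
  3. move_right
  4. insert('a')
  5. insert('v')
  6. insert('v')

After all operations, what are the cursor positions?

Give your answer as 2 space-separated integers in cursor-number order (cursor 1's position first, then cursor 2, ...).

After op 1 (move_left): buffer="jtbuiu" (len 6), cursors c1@0 c2@5, authorship ......
After op 2 (move_left): buffer="jtbuiu" (len 6), cursors c1@0 c2@4, authorship ......
After op 3 (move_right): buffer="jtbuiu" (len 6), cursors c1@1 c2@5, authorship ......
After op 4 (insert('a')): buffer="jatbuiau" (len 8), cursors c1@2 c2@7, authorship .1....2.
After op 5 (insert('v')): buffer="javtbuiavu" (len 10), cursors c1@3 c2@9, authorship .11....22.
After op 6 (insert('v')): buffer="javvtbuiavvu" (len 12), cursors c1@4 c2@11, authorship .111....222.

Answer: 4 11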